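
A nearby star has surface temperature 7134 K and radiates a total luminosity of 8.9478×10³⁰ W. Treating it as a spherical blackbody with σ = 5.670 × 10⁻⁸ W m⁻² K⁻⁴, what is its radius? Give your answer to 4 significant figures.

R ≈ 6.963×10¹⁰ m

L = 4πR²σT⁴ ⇒ R = √(L/(4πσT⁴)).
σT⁴ = 1.46864×10⁸ W/m², so R = √(8.9478×10³⁰/(4π×1.46864×10⁸)) = 6.963×10¹⁰ m.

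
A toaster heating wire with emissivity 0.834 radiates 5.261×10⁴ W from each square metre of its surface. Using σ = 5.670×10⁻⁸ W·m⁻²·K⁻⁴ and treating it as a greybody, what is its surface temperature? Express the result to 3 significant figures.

T ≈ 1.03×10³ K

I = εσT⁴, so T = (I/εσ)^(1/4) = (5.261×10⁴/(0.834×5.670×10⁻⁸))^(1/4) = 1.03×10³ K.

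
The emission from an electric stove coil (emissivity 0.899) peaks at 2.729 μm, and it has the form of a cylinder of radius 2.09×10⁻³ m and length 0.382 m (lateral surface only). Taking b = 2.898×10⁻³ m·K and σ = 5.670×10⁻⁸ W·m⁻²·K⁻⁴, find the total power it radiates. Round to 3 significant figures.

P ≈ 325 W

Wien's law: T = b/λ_max = 2.898×10⁻³/2.729×10⁻⁶ = 1061.93 K.
Lateral area A = 2πrL = 2π×2.09×10⁻³×0.382 = 5.01637×10⁻³ m².
Then P = εσAT⁴ = 0.899×5.670×10⁻⁸×5.01637×10⁻³×(1061.93)⁴ = 325 W.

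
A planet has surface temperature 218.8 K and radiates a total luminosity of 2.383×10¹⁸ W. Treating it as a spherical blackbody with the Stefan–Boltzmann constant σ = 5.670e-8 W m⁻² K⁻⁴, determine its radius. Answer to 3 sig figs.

L = 4πR²σT⁴ ⇒ R = √(L/(4πσT⁴)).
σT⁴ = 129.949 W/m², so R = √(2.383×10¹⁸/(4π×129.949)) = 3.82×10⁷ m.

R ≈ 3.82×10⁷ m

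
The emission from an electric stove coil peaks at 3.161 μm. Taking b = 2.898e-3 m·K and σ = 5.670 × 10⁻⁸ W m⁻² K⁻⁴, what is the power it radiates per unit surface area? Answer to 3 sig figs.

Wien's law: T = b/λ_max = 2.898×10⁻³/3.161×10⁻⁶ = 916.798 K.
Then I = σT⁴ = 5.670×10⁻⁸×(916.798)⁴ = 4.01×10⁴ W/m².

I ≈ 4.01×10⁴ W/m²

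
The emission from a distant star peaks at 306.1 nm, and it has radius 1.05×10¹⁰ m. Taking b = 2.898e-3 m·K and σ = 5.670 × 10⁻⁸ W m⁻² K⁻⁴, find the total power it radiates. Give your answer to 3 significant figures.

Wien's law: T = b/λ_max = 2.898×10⁻³/3.061×10⁻⁷ = 9467.49 K.
Surface area A = 4πR² = 4π(1.05×10¹⁰ m)² = 1.38544×10²¹ m².
Then P = σAT⁴ = 5.670×10⁻⁸×1.38544×10²¹×(9467.49)⁴ = 6.31×10²⁹ W.

P ≈ 6.31×10²⁹ W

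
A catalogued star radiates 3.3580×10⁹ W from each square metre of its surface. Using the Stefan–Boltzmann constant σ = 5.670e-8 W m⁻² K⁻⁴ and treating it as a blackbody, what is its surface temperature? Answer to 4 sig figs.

I = σT⁴, so T = (I/σ)^(1/4) = (3.3580×10⁹/(5.670×10⁻⁸))^(1/4) = 1.560×10⁴ K.

T ≈ 1.560×10⁴ K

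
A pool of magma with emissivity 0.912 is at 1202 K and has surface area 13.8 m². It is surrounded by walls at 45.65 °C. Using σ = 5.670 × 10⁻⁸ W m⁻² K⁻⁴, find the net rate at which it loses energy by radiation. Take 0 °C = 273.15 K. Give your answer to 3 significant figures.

Surroundings: T = 45.65 °C + 273.15 = 318.80 K.
Area A = 13.8 m².
Net radiated power P_net = εσA(T⁴ − T₀⁴) = 0.912×5.670×10⁻⁸×13.8×(1202⁴ − 318.80⁴).
T⁴ − T₀⁴ = 2.08746×10¹² − 1.03294×10¹⁰ = 2.07713×10¹² K⁴, so P_net = 1.48×10⁶ W.

Net loss ≈ 1.48×10⁶ W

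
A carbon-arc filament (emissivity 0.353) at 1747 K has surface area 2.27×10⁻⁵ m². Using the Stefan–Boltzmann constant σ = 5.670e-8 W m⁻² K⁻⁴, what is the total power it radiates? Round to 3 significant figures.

Area A = 2.27×10⁻⁵ m².
P = εσAT⁴ = 0.353 × 5.670×10⁻⁸ × 2.27×10⁻⁵ × (1747)⁴ = 4.23 W.

P ≈ 4.23 W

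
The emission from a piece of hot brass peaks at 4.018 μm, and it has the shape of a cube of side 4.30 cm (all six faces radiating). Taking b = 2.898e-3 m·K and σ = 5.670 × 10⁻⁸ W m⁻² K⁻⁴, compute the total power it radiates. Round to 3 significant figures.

P ≈ 170 W

Wien's law: T = b/λ_max = 2.898×10⁻³/4.018×10⁻⁶ = 721.254 K.
Area A = 6s² = 6×(0.0430 m)² = 0.011094 m².
Then P = σAT⁴ = 5.670×10⁻⁸×0.011094×(721.254)⁴ = 170 W.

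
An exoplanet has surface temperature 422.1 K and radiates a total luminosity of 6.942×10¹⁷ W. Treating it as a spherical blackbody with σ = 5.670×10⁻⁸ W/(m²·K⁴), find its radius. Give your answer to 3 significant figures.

L = 4πR²σT⁴ ⇒ R = √(L/(4πσT⁴)).
σT⁴ = 1799.88 W/m², so R = √(6.942×10¹⁷/(4π×1799.88)) = 5.54×10⁶ m.

R ≈ 5.54×10⁶ m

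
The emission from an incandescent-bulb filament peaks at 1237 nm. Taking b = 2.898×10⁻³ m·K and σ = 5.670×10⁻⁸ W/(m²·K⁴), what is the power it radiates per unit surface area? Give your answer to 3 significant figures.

I ≈ 1.71×10⁶ W/m²

Wien's law: T = b/λ_max = 2.898×10⁻³/1.237×10⁻⁶ = 2342.76 K.
Then I = σT⁴ = 5.670×10⁻⁸×(2342.76)⁴ = 1.71×10⁶ W/m².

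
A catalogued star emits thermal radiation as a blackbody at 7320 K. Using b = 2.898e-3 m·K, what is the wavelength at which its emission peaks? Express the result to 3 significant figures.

Wien's displacement law: λ_max = b/T = (2.898×10⁻³ m·K)/(7320 K) = 3.959×10⁻⁷ m.
That is 396 nm, in the visible range.

λ_max ≈ 396 nm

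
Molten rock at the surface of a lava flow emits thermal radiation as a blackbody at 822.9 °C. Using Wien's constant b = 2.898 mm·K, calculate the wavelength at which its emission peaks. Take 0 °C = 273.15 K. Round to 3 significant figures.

T = 822.9 °C + 273.15 = 1096.05 K.
Wien's displacement law: λ_max = b/T = (2.898×10⁻³ m·K)/(1096.05 K) = 2.644×10⁻⁶ m.
That is 2.64×10³ nm, in the infrared range.

λ_max ≈ 2.64×10³ nm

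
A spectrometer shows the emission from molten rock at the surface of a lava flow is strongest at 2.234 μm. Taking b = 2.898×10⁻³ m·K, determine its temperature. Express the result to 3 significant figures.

Wien's law gives T = b/λ_max = (2.898×10⁻³ m·K)/(2.234×10⁻⁶ m) = 1.30×10³ K.

T ≈ 1.30×10³ K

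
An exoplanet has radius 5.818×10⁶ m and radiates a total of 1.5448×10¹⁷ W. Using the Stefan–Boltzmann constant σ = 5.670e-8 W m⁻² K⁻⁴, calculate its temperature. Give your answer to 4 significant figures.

T ≈ 282.9 K

Surface area A = 4πR² = 4π(5.818×10⁶ m)² = 4.25361×10¹⁴ m².
P = σAT⁴ ⇒ T = (P/(σA))^(1/4) = (1.5448×10¹⁷/(5.670×10⁻⁸×4.25361×10¹⁴))^(1/4) = 282.9 K.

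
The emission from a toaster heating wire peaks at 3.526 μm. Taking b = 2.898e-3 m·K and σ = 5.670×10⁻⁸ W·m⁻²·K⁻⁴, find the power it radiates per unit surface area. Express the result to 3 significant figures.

I ≈ 2.59×10⁴ W/m²

Wien's law: T = b/λ_max = 2.898×10⁻³/3.526×10⁻⁶ = 821.894 K.
Then I = σT⁴ = 5.670×10⁻⁸×(821.894)⁴ = 2.59×10⁴ W/m².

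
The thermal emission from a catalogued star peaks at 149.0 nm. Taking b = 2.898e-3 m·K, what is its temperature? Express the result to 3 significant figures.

T ≈ 1.94×10⁴ K

Wien's law gives T = b/λ_max = (2.898×10⁻³ m·K)/(1.490×10⁻⁷ m) = 1.94×10⁴ K.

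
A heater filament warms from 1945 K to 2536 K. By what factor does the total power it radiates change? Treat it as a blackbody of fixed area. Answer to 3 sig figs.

P ∝ T⁴, so P₂/P₁ = (T₂/T₁)⁴ = (2536/1945)⁴ = (1.30386)⁴ = 2.89.

P₂/P₁ ≈ 2.89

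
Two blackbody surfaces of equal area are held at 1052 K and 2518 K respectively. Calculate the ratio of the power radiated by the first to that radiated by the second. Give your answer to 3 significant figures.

P₁/P₂ ≈ 0.0305

With equal areas, P₁/P₂ = (T₁/T₂)⁴ = (1052/2518)⁴ = 0.0305.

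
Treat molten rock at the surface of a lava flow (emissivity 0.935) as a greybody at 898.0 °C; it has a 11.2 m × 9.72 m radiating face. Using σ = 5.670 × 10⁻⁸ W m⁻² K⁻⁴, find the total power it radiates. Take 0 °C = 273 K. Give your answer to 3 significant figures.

T = 898.0 °C + 273 = 1171.0 K.
Area A = 11.2 × 9.72 = 108.864 m².
P = εσAT⁴ = 0.935 × 5.670×10⁻⁸ × 108.864 × (1171.0)⁴ = 1.09×10⁷ W.

P ≈ 1.09×10⁷ W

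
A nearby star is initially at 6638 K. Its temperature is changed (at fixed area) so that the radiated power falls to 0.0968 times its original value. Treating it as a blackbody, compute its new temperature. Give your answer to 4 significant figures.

T₂ ≈ 3703 K

P ∝ T⁴, so T₂/T₁ = (P₂/P₁)^(1/4) = (0.0968)^(1/4) = 0.557788.
T₂ = 6638 × 0.557788 = 3703 K.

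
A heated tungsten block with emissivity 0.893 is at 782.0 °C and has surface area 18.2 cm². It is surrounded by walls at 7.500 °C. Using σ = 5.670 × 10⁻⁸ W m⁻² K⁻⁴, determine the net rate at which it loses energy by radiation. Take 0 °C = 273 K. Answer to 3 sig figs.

Net loss ≈ 114 W

T = 782.0 °C + 273 = 1055.0 K.
Surroundings: T = 7.500 °C + 273 = 280.500 K.
Area A = 18.2 cm² = 1.82×10⁻³ m².
Net radiated power P_net = εσA(T⁴ − T₀⁴) = 0.893×5.670×10⁻⁸×1.82×10⁻³×(1055.0⁴ − 280.500⁴).
T⁴ − T₀⁴ = 1.23882×10¹² − 6.19058×10⁹ = 1.23263×10¹² K⁴, so P_net = 114 W.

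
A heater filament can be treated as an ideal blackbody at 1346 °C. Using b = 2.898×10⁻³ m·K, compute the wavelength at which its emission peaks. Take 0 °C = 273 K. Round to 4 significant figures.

λ_max ≈ 1790 nm

T = 1346 °C + 273 = 1619 K.
Wien's displacement law: λ_max = b/T = (2.898×10⁻³ m·K)/(1619 K) = 1.7900×10⁻⁶ m.
That is 1790 nm, in the infrared range.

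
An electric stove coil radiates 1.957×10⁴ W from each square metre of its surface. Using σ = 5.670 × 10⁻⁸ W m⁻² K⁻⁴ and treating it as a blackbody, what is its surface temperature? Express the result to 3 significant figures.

T ≈ 766 K

I = σT⁴, so T = (I/σ)^(1/4) = (1.957×10⁴/(5.670×10⁻⁸))^(1/4) = 766 K.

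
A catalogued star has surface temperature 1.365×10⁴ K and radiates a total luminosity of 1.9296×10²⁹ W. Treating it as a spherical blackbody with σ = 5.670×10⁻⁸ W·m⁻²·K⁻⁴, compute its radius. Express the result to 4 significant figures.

R ≈ 2.793×10⁹ m

L = 4πR²σT⁴ ⇒ R = √(L/(4πσT⁴)).
σT⁴ = 1.96840×10⁹ W/m², so R = √(1.9296×10²⁹/(4π×1.96840×10⁹)) = 2.793×10⁹ m.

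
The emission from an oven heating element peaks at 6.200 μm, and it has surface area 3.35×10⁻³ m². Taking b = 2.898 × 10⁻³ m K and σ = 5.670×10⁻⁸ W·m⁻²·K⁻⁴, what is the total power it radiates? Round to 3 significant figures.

P ≈ 9.07 W

Wien's law: T = b/λ_max = 2.898×10⁻³/6.200×10⁻⁶ = 467.419 K.
Area A = 3.35×10⁻³ m².
Then P = σAT⁴ = 5.670×10⁻⁸×3.35×10⁻³×(467.419)⁴ = 9.07 W.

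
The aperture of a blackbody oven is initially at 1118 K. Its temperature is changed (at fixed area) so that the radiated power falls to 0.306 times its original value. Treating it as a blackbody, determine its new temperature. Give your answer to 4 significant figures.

P ∝ T⁴, so T₂/T₁ = (P₂/P₁)^(1/4) = (0.306)^(1/4) = 0.743756.
T₂ = 1118 × 0.743756 = 831.5 K.

T₂ ≈ 831.5 K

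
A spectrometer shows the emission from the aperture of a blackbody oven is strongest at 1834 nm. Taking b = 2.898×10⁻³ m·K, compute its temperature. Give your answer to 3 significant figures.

Wien's law gives T = b/λ_max = (2.898×10⁻³ m·K)/(1.834×10⁻⁶ m) = 1.58×10³ K.

T ≈ 1.58×10³ K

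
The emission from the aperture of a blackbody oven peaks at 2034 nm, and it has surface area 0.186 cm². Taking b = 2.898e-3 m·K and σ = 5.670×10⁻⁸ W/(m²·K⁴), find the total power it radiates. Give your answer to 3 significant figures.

P ≈ 4.35 W

Wien's law: T = b/λ_max = 2.898×10⁻³/2.034×10⁻⁶ = 1424.78 K.
Area A = 0.186 cm² = 1.86×10⁻⁵ m².
Then P = σAT⁴ = 5.670×10⁻⁸×1.86×10⁻⁵×(1424.78)⁴ = 4.35 W.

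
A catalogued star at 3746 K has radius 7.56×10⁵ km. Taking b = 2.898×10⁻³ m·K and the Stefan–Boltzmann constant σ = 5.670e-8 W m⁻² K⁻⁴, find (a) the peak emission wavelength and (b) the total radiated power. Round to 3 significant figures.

(a) λ_max = b/T = 2.898×10⁻³/3746 = 7.736×10⁻⁷ m = 0.774 μm.
Surface area A = 4πR² = 4π(7.56×10⁸ m)² = 7.18213×10¹⁸ m².
(b) P = σAT⁴ = 5.670×10⁻⁸×7.18213×10¹⁸×(3746)⁴ = 8.02×10²⁵ W.

λ_max ≈ 0.774 μm; P ≈ 8.02×10²⁵ W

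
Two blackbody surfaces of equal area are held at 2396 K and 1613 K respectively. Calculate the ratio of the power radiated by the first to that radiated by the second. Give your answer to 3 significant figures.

P₁/P₂ ≈ 4.87

With equal areas, P₁/P₂ = (T₁/T₂)⁴ = (2396/1613)⁴ = 4.87.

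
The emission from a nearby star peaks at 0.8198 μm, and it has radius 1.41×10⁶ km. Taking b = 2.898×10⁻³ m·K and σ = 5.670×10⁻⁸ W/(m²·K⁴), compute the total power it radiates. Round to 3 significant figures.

P ≈ 2.21×10²⁶ W

Wien's law: T = b/λ_max = 2.898×10⁻³/8.198×10⁻⁷ = 3535.01 K.
Surface area A = 4πR² = 4π(1.41×10⁹ m)² = 2.49832×10¹⁹ m².
Then P = σAT⁴ = 5.670×10⁻⁸×2.49832×10¹⁹×(3535.01)⁴ = 2.21×10²⁶ W.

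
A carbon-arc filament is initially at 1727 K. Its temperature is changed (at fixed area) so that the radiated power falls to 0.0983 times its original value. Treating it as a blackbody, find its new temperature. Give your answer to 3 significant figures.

T₂ ≈ 967 K

P ∝ T⁴, so T₂/T₁ = (P₂/P₁)^(1/4) = (0.0983)^(1/4) = 0.559936.
T₂ = 1727 × 0.559936 = 967 K.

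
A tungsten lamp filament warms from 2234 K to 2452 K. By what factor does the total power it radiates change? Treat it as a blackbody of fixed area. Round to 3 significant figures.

P ∝ T⁴, so P₂/P₁ = (T₂/T₁)⁴ = (2452/2234)⁴ = (1.09758)⁴ = 1.45.

P₂/P₁ ≈ 1.45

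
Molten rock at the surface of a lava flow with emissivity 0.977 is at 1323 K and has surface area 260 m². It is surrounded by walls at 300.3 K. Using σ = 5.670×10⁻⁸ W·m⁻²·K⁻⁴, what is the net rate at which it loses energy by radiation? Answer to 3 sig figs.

Area A = 260 m².
Net radiated power P_net = εσA(T⁴ − T₀⁴) = 0.977×5.670×10⁻⁸×260×(1323⁴ − 300.3⁴).
T⁴ − T₀⁴ = 3.06365×10¹² − 8.13245×10⁹ = 3.05552×10¹² K⁴, so P_net = 4.40×10⁷ W.

Net loss ≈ 4.40×10⁷ W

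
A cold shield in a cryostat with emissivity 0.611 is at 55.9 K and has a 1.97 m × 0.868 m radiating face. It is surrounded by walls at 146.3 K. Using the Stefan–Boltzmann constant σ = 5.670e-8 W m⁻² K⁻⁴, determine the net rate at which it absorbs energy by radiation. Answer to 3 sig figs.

Area A = 1.97 × 0.868 = 1.70996 m².
Net radiated power P_net = εσA(T⁴ − T₀⁴) = 0.611×5.670×10⁻⁸×1.70996×(55.9⁴ − 146.3⁴).
T⁴ − T₀⁴ = 9.76444×10⁶ − 4.58118×10⁸ = -4.48354×10⁸ K⁴, so P_net = -26.6 W — negative, meaning a net gain of 26.6 W.

Net gain ≈ 26.6 W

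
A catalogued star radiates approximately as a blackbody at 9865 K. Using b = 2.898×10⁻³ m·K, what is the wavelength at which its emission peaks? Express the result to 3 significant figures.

λ_max ≈ 294 nm

Wien's displacement law: λ_max = b/T = (2.898×10⁻³ m·K)/(9865 K) = 2.938×10⁻⁷ m.
That is 294 nm, in the ultraviolet range.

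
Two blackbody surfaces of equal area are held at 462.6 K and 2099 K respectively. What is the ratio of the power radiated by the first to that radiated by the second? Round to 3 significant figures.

P₁/P₂ ≈ 2.36×10⁻³

With equal areas, P₁/P₂ = (T₁/T₂)⁴ = (462.6/2099)⁴ = 2.36×10⁻³.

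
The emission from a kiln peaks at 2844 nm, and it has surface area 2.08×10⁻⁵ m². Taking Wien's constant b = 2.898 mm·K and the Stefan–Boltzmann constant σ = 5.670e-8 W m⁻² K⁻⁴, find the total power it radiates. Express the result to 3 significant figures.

Wien's law: T = b/λ_max = 2.898×10⁻³/2.844×10⁻⁶ = 1018.99 K.
Area A = 2.08×10⁻⁵ m².
Then P = σAT⁴ = 5.670×10⁻⁸×2.08×10⁻⁵×(1018.99)⁴ = 1.27 W.

P ≈ 1.27 W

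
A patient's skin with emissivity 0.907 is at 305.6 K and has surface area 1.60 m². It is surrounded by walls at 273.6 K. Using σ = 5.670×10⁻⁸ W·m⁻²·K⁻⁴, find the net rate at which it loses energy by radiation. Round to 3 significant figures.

Net loss ≈ 257 W

Area A = 1.60 m².
Net radiated power P_net = εσA(T⁴ − T₀⁴) = 0.907×5.670×10⁻⁸×1.60×(305.6⁴ − 273.6⁴).
T⁴ − T₀⁴ = 8.72195×10⁹ − 5.60356×10⁹ = 3.11839×10⁹ K⁴, so P_net = 257 W.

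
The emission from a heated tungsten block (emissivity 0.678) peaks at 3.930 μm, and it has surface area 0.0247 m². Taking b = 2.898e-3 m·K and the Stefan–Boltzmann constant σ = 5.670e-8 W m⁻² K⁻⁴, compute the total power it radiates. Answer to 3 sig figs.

Wien's law: T = b/λ_max = 2.898×10⁻³/3.930×10⁻⁶ = 737.405 K.
Area A = 0.0247 m².
Then P = εσAT⁴ = 0.678×5.670×10⁻⁸×0.0247×(737.405)⁴ = 281 W.

P ≈ 281 W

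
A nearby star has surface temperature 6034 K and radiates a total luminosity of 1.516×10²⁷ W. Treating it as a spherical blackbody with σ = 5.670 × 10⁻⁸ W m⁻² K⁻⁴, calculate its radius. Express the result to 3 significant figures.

R ≈ 1.27×10⁹ m

L = 4πR²σT⁴ ⇒ R = √(L/(4πσT⁴)).
σT⁴ = 7.51630×10⁷ W/m², so R = √(1.516×10²⁷/(4π×7.51630×10⁷)) = 1.27×10⁹ m.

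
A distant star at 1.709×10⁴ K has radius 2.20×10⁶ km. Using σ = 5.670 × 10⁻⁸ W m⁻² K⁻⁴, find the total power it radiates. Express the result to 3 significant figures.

P ≈ 2.94×10²⁹ W

Surface area A = 4πR² = 4π(2.20×10⁹ m)² = 6.08212×10¹⁹ m².
P = σAT⁴ = 5.670×10⁻⁸ × 6.08212×10¹⁹ × (1.709×10⁴)⁴ = 2.94×10²⁹ W.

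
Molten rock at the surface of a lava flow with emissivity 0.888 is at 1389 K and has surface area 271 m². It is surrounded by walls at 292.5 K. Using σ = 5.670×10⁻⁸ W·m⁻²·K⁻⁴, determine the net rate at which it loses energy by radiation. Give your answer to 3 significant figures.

Net loss ≈ 5.07×10⁷ W

Area A = 271 m².
Net radiated power P_net = εσA(T⁴ − T₀⁴) = 0.888×5.670×10⁻⁸×271×(1389⁴ − 292.5⁴).
T⁴ − T₀⁴ = 3.72228×10¹² − 7.31987×10⁹ = 3.71496×10¹² K⁴, so P_net = 5.07×10⁷ W.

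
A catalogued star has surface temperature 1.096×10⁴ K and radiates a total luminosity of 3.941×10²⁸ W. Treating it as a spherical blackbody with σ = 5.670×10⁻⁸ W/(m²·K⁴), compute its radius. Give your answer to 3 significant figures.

L = 4πR²σT⁴ ⇒ R = √(L/(4πσT⁴)).
σT⁴ = 8.18136×10⁸ W/m², so R = √(3.941×10²⁸/(4π×8.18136×10⁸)) = 1.96×10⁹ m.

R ≈ 1.96×10⁹ m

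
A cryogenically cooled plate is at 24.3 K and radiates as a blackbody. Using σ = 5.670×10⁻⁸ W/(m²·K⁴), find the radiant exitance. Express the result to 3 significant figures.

Stefan–Boltzmann: I = σT⁴ = 5.670×10⁻⁸ × (24.3)⁴ = 0.0198 W/m².

I ≈ 0.0198 W/m²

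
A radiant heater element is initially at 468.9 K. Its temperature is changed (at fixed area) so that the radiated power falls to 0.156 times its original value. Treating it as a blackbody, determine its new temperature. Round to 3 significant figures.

P ∝ T⁴, so T₂/T₁ = (P₂/P₁)^(1/4) = (0.156)^(1/4) = 0.628465.
T₂ = 468.9 × 0.628465 = 295 K.

T₂ ≈ 295 K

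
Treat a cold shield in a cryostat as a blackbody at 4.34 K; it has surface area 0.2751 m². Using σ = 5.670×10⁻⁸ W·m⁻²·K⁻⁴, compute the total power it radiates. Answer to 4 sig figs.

Area A = 0.2751 m².
P = σAT⁴ = 5.670×10⁻⁸ × 0.2751 × (4.34)⁴ = 5.534×10⁻⁶ W.

P ≈ 5.534×10⁻⁶ W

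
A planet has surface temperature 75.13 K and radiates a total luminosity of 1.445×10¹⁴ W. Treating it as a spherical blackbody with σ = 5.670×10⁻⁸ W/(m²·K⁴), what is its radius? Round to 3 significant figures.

R ≈ 2.52×10⁶ m

L = 4πR²σT⁴ ⇒ R = √(L/(4πσT⁴)).
σT⁴ = 1.80649 W/m², so R = √(1.445×10¹⁴/(4π×1.80649)) = 2.52×10⁶ m.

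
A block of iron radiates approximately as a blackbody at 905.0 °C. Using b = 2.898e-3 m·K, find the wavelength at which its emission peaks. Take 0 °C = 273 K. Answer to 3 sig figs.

λ_max ≈ 2.46 μm

T = 905.0 °C + 273 = 1178.0 K.
Wien's displacement law: λ_max = b/T = (2.898×10⁻³ m·K)/(1178.0 K) = 2.460×10⁻⁶ m.
That is 2.46 μm, in the infrared range.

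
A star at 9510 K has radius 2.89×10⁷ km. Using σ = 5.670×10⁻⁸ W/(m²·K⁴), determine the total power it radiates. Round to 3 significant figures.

P ≈ 4.87×10³⁰ W

Surface area A = 4πR² = 4π(2.89×10¹⁰ m)² = 1.04956×10²² m².
P = σAT⁴ = 5.670×10⁻⁸ × 1.04956×10²² × (9510)⁴ = 4.87×10³⁰ W.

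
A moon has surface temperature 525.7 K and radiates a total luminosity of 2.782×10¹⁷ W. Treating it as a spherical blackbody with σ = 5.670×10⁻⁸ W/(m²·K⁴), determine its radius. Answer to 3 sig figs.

L = 4πR²σT⁴ ⇒ R = √(L/(4πσT⁴)).
σT⁴ = 4330.47 W/m², so R = √(2.782×10¹⁷/(4π×4330.47)) = 2.26×10⁶ m.

R ≈ 2.26×10⁶ m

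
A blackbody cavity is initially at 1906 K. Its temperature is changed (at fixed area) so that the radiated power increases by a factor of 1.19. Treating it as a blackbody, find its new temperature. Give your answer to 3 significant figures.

T₂ ≈ 1.99×10³ K

P ∝ T⁴, so T₂/T₁ = (P₂/P₁)^(1/4) = (1.19)^(1/4) = 1.04445.
T₂ = 1906 × 1.04445 = 1.99×10³ K.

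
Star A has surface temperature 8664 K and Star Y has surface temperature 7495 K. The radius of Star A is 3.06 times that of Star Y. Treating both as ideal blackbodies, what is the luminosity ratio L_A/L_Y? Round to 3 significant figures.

L ∝ R²T⁴, so L_A/L_Y = (R_A/R_Y)²(T_A/T_Y)⁴ = (3.06)² × (8664/7495)⁴ = 9.3636 × 1.78561 = 16.7.

L_A/L_Y ≈ 16.7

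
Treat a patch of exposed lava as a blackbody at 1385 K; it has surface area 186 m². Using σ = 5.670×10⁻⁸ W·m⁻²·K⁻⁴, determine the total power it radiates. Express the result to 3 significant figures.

P ≈ 3.88×10⁷ W

Area A = 186 m².
P = σAT⁴ = 5.670×10⁻⁸ × 186 × (1385)⁴ = 3.88×10⁷ W.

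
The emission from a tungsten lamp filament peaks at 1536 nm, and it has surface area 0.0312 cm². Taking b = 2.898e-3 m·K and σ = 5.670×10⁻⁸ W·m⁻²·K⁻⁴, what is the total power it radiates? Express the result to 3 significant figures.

Wien's law: T = b/λ_max = 2.898×10⁻³/1.536×10⁻⁶ = 1886.72 K.
Area A = 0.0312 cm² = 3.12×10⁻⁶ m².
Then P = σAT⁴ = 5.670×10⁻⁸×3.12×10⁻⁶×(1886.72)⁴ = 2.24 W.

P ≈ 2.24 W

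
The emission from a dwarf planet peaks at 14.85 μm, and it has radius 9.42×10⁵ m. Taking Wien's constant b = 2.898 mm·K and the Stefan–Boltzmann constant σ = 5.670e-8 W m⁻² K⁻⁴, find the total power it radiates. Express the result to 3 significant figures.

P ≈ 9.17×10¹⁴ W

Wien's law: T = b/λ_max = 2.898×10⁻³/1.485×10⁻⁵ = 195.152 K.
Surface area A = 4πR² = 4π(9.42×10⁵ m)² = 1.11509×10¹³ m².
Then P = σAT⁴ = 5.670×10⁻⁸×1.11509×10¹³×(195.152)⁴ = 9.17×10¹⁴ W.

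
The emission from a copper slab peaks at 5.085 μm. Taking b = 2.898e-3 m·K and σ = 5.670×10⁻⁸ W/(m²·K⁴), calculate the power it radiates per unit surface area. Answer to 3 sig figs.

Wien's law: T = b/λ_max = 2.898×10⁻³/5.085×10⁻⁶ = 569.912 K.
Then I = σT⁴ = 5.670×10⁻⁸×(569.912)⁴ = 5.98×10³ W/m².

I ≈ 5.98×10³ W/m²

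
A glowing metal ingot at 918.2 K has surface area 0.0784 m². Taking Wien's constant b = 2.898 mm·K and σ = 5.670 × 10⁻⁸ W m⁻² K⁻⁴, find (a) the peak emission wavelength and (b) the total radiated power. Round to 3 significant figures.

(a) λ_max = b/T = 2.898×10⁻³/918.2 = 3.156×10⁻⁶ m = 3.16 μm.
Area A = 0.0784 m².
(b) P = σAT⁴ = 5.670×10⁻⁸×0.0784×(918.2)⁴ = 3.16×10³ W.

λ_max ≈ 3.16 μm; P ≈ 3.16×10³ W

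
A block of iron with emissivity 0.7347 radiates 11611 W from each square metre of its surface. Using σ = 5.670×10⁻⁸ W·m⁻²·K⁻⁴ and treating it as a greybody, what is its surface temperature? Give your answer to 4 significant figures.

T ≈ 726.6 K

I = εσT⁴, so T = (I/εσ)^(1/4) = (11611/(0.7347×5.670×10⁻⁸))^(1/4) = 726.6 K.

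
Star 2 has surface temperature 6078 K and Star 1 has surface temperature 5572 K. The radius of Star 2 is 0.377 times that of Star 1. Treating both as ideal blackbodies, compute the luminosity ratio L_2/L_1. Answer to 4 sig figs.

L ∝ R²T⁴, so L_2/L_1 = (R_2/R_1)²(T_2/T_1)⁴ = (0.377)² × (6078/5572)⁴ = 0.142129 × 1.41579 = 0.2012.

L_2/L_1 ≈ 0.2012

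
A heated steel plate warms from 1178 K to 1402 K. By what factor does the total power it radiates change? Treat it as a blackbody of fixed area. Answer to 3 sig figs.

P₂/P₁ ≈ 2.01

P ∝ T⁴, so P₂/P₁ = (T₂/T₁)⁴ = (1402/1178)⁴ = (1.19015)⁴ = 2.01.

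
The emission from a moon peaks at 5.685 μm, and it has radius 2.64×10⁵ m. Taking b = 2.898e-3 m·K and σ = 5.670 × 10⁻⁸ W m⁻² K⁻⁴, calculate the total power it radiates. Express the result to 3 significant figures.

Wien's law: T = b/λ_max = 2.898×10⁻³/5.685×10⁻⁶ = 509.763 K.
Surface area A = 4πR² = 4π(2.64×10⁵ m)² = 8.75826×10¹¹ m².
Then P = σAT⁴ = 5.670×10⁻⁸×8.75826×10¹¹×(509.763)⁴ = 3.35×10¹⁵ W.

P ≈ 3.35×10¹⁵ W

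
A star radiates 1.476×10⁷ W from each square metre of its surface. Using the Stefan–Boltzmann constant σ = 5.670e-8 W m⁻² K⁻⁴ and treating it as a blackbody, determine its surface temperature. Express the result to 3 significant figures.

T ≈ 4.02×10³ K

I = σT⁴, so T = (I/σ)^(1/4) = (1.476×10⁷/(5.670×10⁻⁸))^(1/4) = 4.02×10³ K.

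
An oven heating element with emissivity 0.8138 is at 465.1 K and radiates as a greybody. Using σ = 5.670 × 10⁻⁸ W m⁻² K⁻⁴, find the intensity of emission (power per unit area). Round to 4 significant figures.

Stefan–Boltzmann: I = εσT⁴ = 0.8138 × 5.670×10⁻⁸ × (465.1)⁴ = 2159 W/m².

I ≈ 2159 W/m²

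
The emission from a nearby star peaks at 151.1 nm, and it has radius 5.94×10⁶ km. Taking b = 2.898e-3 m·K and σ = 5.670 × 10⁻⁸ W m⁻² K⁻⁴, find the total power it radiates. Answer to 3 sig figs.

Wien's law: T = b/λ_max = 2.898×10⁻³/1.511×10⁻⁷ = 19179.4 K.
Surface area A = 4πR² = 4π(5.94×10⁹ m)² = 4.43387×10²⁰ m².
Then P = σAT⁴ = 5.670×10⁻⁸×4.43387×10²⁰×(19179.4)⁴ = 3.40×10³⁰ W.

P ≈ 3.40×10³⁰ W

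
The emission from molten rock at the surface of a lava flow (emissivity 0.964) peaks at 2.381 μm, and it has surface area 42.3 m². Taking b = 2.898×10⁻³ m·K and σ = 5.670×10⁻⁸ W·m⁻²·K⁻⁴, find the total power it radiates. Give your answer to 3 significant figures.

P ≈ 5.07×10⁶ W

Wien's law: T = b/λ_max = 2.898×10⁻³/2.381×10⁻⁶ = 1217.14 K.
Area A = 42.3 m².
Then P = εσAT⁴ = 0.964×5.670×10⁻⁸×42.3×(1217.14)⁴ = 5.07×10⁶ W.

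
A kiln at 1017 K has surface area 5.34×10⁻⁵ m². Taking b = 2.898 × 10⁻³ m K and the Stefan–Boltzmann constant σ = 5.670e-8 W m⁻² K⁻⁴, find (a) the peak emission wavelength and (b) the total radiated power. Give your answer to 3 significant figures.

λ_max ≈ 2.85 μm; P ≈ 3.24 W

(a) λ_max = b/T = 2.898×10⁻³/1017 = 2.850×10⁻⁶ m = 2.85 μm.
Area A = 5.34×10⁻⁵ m².
(b) P = σAT⁴ = 5.670×10⁻⁸×5.34×10⁻⁵×(1017)⁴ = 3.24 W.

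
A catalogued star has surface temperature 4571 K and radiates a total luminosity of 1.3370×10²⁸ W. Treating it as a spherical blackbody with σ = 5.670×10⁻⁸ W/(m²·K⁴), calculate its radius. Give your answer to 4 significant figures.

R ≈ 6.556×10⁹ m

L = 4πR²σT⁴ ⇒ R = √(L/(4πσT⁴)).
σT⁴ = 2.47530×10⁷ W/m², so R = √(1.3370×10²⁸/(4π×2.47530×10⁷)) = 6.556×10⁹ m.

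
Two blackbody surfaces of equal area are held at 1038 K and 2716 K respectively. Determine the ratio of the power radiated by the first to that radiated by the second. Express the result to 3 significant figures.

With equal areas, P₁/P₂ = (T₁/T₂)⁴ = (1038/2716)⁴ = 0.0213.

P₁/P₂ ≈ 0.0213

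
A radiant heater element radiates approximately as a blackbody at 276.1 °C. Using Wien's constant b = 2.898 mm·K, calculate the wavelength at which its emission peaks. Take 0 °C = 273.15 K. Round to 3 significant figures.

λ_max ≈ 5.28 μm

T = 276.1 °C + 273.15 = 549.25 K.
Wien's displacement law: λ_max = b/T = (2.898×10⁻³ m·K)/(549.25 K) = 5.276×10⁻⁶ m.
That is 5.28 μm, in the infrared range.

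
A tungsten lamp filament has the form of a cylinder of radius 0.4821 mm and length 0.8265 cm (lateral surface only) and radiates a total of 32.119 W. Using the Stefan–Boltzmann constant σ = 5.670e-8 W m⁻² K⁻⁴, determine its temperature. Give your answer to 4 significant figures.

T ≈ 2181 K

Lateral area A = 2πrL = 2π×4.821×10⁻⁴×8.265×10⁻³ = 2.50357×10⁻⁵ m².
P = σAT⁴ ⇒ T = (P/(σA))^(1/4) = (32.119/(5.670×10⁻⁸×2.50357×10⁻⁵))^(1/4) = 2181 K.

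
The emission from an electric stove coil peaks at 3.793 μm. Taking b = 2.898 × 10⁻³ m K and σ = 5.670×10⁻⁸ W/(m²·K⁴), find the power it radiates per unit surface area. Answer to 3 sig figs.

Wien's law: T = b/λ_max = 2.898×10⁻³/3.793×10⁻⁶ = 764.039 K.
Then I = σT⁴ = 5.670×10⁻⁸×(764.039)⁴ = 1.93×10⁴ W/m².

I ≈ 1.93×10⁴ W/m²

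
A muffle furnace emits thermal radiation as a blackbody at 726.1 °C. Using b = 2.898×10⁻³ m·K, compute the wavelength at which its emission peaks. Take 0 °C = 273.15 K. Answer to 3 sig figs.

λ_max ≈ 2.90×10³ nm

T = 726.1 °C + 273.15 = 999.25 K.
Wien's displacement law: λ_max = b/T = (2.898×10⁻³ m·K)/(999.25 K) = 2.900×10⁻⁶ m.
That is 2.90×10³ nm, in the infrared range.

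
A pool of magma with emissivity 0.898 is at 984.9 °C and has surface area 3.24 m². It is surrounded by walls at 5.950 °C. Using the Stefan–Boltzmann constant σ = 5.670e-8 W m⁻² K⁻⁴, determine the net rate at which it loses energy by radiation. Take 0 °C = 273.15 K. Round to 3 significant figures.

T = 984.9 °C + 273.15 = 1258.05 K.
Surroundings: T = 5.950 °C + 273.15 = 279.100 K.
Area A = 3.24 m².
Net radiated power P_net = εσA(T⁴ − T₀⁴) = 0.898×5.670×10⁻⁸×3.24×(1258.05⁴ − 279.100⁴).
T⁴ − T₀⁴ = 2.50491×10¹² − 6.06791×10⁹ = 2.49884×10¹² K⁴, so P_net = 4.12×10⁵ W.

Net loss ≈ 4.12×10⁵ W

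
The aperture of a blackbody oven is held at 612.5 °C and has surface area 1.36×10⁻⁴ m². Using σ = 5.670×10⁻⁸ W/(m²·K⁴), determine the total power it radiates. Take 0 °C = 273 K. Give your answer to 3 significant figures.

P ≈ 4.74 W

T = 612.5 °C + 273 = 885.5 K.
Area A = 1.36×10⁻⁴ m².
P = σAT⁴ = 5.670×10⁻⁸ × 1.36×10⁻⁴ × (885.5)⁴ = 4.74 W.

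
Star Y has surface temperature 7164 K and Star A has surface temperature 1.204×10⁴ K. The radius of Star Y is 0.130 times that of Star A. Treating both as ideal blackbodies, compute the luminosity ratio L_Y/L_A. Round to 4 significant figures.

L ∝ R²T⁴, so L_Y/L_A = (R_Y/R_A)²(T_Y/T_A)⁴ = (0.130)² × (7164/1.204×10⁴)⁴ = 0.0169 × 0.125348 = 2.118×10⁻³.

L_Y/L_A ≈ 2.118×10⁻³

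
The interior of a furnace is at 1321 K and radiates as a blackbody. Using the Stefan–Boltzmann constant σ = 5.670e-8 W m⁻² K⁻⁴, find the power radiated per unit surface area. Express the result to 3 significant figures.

I ≈ 1.73×10⁵ W/m²

Stefan–Boltzmann: I = σT⁴ = 5.670×10⁻⁸ × (1321)⁴ = 1.73×10⁵ W/m².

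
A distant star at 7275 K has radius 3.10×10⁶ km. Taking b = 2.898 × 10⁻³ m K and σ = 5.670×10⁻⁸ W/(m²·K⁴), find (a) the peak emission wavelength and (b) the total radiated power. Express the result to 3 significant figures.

λ_max ≈ 398 nm; P ≈ 1.92×10²⁸ W

(a) λ_max = b/T = 2.898×10⁻³/7275 = 3.984×10⁻⁷ m = 398 nm.
Surface area A = 4πR² = 4π(3.10×10⁹ m)² = 1.20763×10²⁰ m².
(b) P = σAT⁴ = 5.670×10⁻⁸×1.20763×10²⁰×(7275)⁴ = 1.92×10²⁸ W.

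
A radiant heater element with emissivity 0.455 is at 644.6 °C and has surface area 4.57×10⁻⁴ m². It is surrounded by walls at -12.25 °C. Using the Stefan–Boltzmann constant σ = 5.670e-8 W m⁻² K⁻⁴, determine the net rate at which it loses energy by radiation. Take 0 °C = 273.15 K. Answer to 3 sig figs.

Net loss ≈ 8.31 W

T = 644.6 °C + 273.15 = 917.75 K.
Surroundings: T = -12.25 °C + 273.15 = 260.90 K.
Area A = 4.57×10⁻⁴ m².
Net radiated power P_net = εσA(T⁴ − T₀⁴) = 0.455×5.670×10⁻⁸×4.57×10⁻⁴×(917.75⁴ − 260.90⁴).
T⁴ − T₀⁴ = 7.09410×10¹¹ − 4.63336×10⁹ = 7.04777×10¹¹ K⁴, so P_net = 8.31 W.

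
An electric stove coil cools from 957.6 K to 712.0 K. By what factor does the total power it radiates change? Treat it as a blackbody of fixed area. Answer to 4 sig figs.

P₂/P₁ ≈ 0.3056

P ∝ T⁴, so P₂/P₁ = (T₂/T₁)⁴ = (712.0/957.6)⁴ = (0.743525)⁴ = 0.3056.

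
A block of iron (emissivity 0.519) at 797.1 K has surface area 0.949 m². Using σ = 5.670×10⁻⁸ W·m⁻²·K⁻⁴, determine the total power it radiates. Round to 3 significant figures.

P ≈ 1.13×10⁴ W

Area A = 0.949 m².
P = εσAT⁴ = 0.519 × 5.670×10⁻⁸ × 0.949 × (797.1)⁴ = 1.13×10⁴ W.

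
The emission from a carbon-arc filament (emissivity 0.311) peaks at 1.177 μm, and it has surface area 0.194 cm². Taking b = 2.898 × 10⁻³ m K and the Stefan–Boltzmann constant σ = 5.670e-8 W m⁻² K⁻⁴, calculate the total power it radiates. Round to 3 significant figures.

P ≈ 12.6 W

Wien's law: T = b/λ_max = 2.898×10⁻³/1.177×10⁻⁶ = 2462.19 K.
Area A = 0.194 cm² = 1.94×10⁻⁵ m².
Then P = εσAT⁴ = 0.311×5.670×10⁻⁸×1.94×10⁻⁵×(2462.19)⁴ = 12.6 W.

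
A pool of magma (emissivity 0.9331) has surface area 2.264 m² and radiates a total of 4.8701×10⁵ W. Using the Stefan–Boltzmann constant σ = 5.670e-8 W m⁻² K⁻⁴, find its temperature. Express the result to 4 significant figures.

T ≈ 1420 K

Area A = 2.264 m².
P = εσAT⁴ ⇒ T = (P/(εσA))^(1/4) = (4.8701×10⁵/(0.9331×5.670×10⁻⁸×2.264))^(1/4) = 1420 K.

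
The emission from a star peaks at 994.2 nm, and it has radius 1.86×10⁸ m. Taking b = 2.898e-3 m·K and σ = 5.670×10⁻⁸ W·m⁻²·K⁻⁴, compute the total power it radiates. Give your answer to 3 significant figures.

Wien's law: T = b/λ_max = 2.898×10⁻³/9.942×10⁻⁷ = 2914.91 K.
Surface area A = 4πR² = 4π(1.86×10⁸ m)² = 4.34746×10¹⁷ m².
Then P = σAT⁴ = 5.670×10⁻⁸×4.34746×10¹⁷×(2914.91)⁴ = 1.78×10²⁴ W.

P ≈ 1.78×10²⁴ W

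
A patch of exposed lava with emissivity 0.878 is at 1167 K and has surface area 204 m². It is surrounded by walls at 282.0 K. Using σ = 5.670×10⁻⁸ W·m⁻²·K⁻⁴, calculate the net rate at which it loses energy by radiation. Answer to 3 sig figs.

Net loss ≈ 1.88×10⁷ W

Area A = 204 m².
Net radiated power P_net = εσA(T⁴ − T₀⁴) = 0.878×5.670×10⁻⁸×204×(1167⁴ − 282.0⁴).
T⁴ − T₀⁴ = 1.85474×10¹² − 6.32407×10⁹ = 1.84842×10¹² K⁴, so P_net = 1.88×10⁷ W.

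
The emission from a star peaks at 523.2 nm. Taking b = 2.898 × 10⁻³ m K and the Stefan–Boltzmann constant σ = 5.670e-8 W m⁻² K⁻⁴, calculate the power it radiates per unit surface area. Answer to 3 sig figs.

I ≈ 5.34×10⁷ W/m²

Wien's law: T = b/λ_max = 2.898×10⁻³/5.232×10⁻⁷ = 5538.99 K.
Then I = σT⁴ = 5.670×10⁻⁸×(5538.99)⁴ = 5.34×10⁷ W/m².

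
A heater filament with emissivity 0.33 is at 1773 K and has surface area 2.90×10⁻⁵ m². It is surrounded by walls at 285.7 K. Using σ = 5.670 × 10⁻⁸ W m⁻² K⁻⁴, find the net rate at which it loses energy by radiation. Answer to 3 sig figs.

Area A = 2.90×10⁻⁵ m².
Net radiated power P_net = εσA(T⁴ − T₀⁴) = 0.33×5.670×10⁻⁸×2.90×10⁻⁵×(1773⁴ − 285.7⁴).
T⁴ − T₀⁴ = 9.88177×10¹² − 6.66256×10⁹ = 9.87511×10¹² K⁴, so P_net = 5.36 W.

Net loss ≈ 5.36 W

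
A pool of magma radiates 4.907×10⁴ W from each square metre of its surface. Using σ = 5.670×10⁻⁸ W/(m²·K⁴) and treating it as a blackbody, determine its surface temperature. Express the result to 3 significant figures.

I = σT⁴, so T = (I/σ)^(1/4) = (4.907×10⁴/(5.670×10⁻⁸))^(1/4) = 965 K.

T ≈ 965 K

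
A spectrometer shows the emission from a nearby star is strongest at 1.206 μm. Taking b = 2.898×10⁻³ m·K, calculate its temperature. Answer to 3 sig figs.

Wien's law gives T = b/λ_max = (2.898×10⁻³ m·K)/(1.206×10⁻⁶ m) = 2.40×10³ K.

T ≈ 2.40×10³ K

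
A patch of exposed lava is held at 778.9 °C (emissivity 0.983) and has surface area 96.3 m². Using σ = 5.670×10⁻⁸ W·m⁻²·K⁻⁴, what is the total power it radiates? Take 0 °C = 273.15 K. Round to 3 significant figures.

T = 778.9 °C + 273.15 = 1052.05 K.
Area A = 96.3 m².
P = εσAT⁴ = 0.983 × 5.670×10⁻⁸ × 96.3 × (1052.05)⁴ = 6.58×10⁶ W.

P ≈ 6.58×10⁶ W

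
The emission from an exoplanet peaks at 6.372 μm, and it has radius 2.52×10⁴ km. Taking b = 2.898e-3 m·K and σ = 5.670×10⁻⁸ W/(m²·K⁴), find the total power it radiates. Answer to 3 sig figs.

Wien's law: T = b/λ_max = 2.898×10⁻³/6.372×10⁻⁶ = 454.802 K.
Surface area A = 4πR² = 4π(2.52×10⁷ m)² = 7.98015×10¹⁵ m².
Then P = σAT⁴ = 5.670×10⁻⁸×7.98015×10¹⁵×(454.802)⁴ = 1.94×10¹⁹ W.

P ≈ 1.94×10¹⁹ W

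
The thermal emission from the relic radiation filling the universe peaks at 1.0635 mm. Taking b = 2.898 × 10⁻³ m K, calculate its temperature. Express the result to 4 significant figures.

Wien's law gives T = b/λ_max = (2.898×10⁻³ m·K)/(1.0635×10⁻³ m) = 2.725 K.

T ≈ 2.725 K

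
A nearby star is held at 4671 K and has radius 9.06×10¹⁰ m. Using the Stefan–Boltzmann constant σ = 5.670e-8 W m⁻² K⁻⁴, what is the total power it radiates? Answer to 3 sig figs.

P ≈ 2.78×10³⁰ W

Surface area A = 4πR² = 4π(9.06×10¹⁰ m)² = 1.03149×10²³ m².
P = σAT⁴ = 5.670×10⁻⁸ × 1.03149×10²³ × (4671)⁴ = 2.78×10³⁰ W.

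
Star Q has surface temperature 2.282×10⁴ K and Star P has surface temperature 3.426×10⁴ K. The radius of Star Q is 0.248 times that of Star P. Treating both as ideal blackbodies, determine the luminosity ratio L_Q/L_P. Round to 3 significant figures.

L ∝ R²T⁴, so L_Q/L_P = (R_Q/R_P)²(T_Q/T_P)⁴ = (0.248)² × (2.282×10⁴/3.426×10⁴)⁴ = 0.061504 × 0.196840 = 0.0121.

L_Q/L_P ≈ 0.0121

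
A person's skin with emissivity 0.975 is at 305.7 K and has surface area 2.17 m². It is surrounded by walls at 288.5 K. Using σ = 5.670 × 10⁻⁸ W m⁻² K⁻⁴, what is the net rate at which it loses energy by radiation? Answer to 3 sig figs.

Area A = 2.17 m².
Net radiated power P_net = εσA(T⁴ − T₀⁴) = 0.975×5.670×10⁻⁸×2.17×(305.7⁴ − 288.5⁴).
T⁴ − T₀⁴ = 8.73337×10⁹ − 6.92761×10⁹ = 1.80576×10⁹ K⁴, so P_net = 217 W.

Net loss ≈ 217 W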